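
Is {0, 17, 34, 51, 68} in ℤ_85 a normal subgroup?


H = {0, 17, 34, 51, 68} in ℤ_85
ℤ_85 is abelian; every subgroup of an abelian group is normal

Yes, normal subgroup


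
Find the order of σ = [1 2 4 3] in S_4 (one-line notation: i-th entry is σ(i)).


Cycle decomposition: (3 4)
Cycle lengths: 2
Order = lcm(2) = 2

ord(σ) = 2


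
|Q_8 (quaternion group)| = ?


Q_8 = {±1, ±i, ±j, ±k}
|Q_8| = 8

|Q_8 (quaternion group)| = 8


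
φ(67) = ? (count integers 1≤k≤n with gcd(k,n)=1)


Factor n: 67 = 67
φ(n) = n · ∏(1 - 1/p) over distinct primes p | n
φ(67) = 67 · (1 - 1/67) = 66

φ(67) = 66


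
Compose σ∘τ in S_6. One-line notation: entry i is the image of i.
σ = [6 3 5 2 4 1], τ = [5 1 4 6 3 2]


σ∘τ: apply τ first, then σ
1 →τ 5 →σ 4
2 →τ 1 →σ 6
3 →τ 4 →σ 2
4 →τ 6 →σ 1
5 →τ 3 →σ 5
6 →τ 2 →σ 3

σ∘τ = [4 6 2 1 5 3]


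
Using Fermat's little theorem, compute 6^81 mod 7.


Fermat's little theorem: if p is prime and gcd(a,p)=1, then a^(p-1) ≡ 1 (mod p)
p = 7 is prime, gcd(6,7) = 1
Reduce exponent: 81 mod 6 = 3
So 6^81 ≡ 6^3 (mod 7)
6^3 mod 7 = 6

6^81 ≡ 6 (mod 7)


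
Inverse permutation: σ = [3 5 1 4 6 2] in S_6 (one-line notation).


To find σ⁻¹, swap domain and range:
σ(1) = 3 → σ⁻¹(3) = 1
σ(2) = 5 → σ⁻¹(5) = 2
σ(3) = 1 → σ⁻¹(1) = 3
σ(4) = 4 → σ⁻¹(4) = 4
σ(5) = 6 → σ⁻¹(6) = 5
σ(6) = 2 → σ⁻¹(2) = 6

σ⁻¹ = [3 6 1 4 2 5]


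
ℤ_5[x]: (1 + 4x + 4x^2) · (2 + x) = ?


Expand and collect like terms; reduce coefficients mod 5:
x^0: 1·2 = 2 ≡ 2 (mod 5)
x^1: 1·1 + 4·2 = 9 ≡ 4 (mod 5)
x^2: 4·1 + 4·2 = 12 ≡ 2 (mod 5)
x^3: 4·1 = 4 ≡ 4 (mod 5)
Result: 2 + 4x + 2x^2 + 4x^3

f · g = 2 + 4x + 2x^2 + 4x^3


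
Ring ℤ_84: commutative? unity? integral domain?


ℤ_84 is a commutative ring with unity 1; 84 = 2×42 is composite, so 2·42 ≡ 0 gives zero divisors (not an integral domain)
Commutative: Yes
Integral domain: No
Has unity: Yes

ℤ_84: Commutative=Yes, Unity=Yes


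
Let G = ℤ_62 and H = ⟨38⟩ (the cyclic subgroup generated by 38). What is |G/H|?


|⟨38⟩| = n / gcd(38, 62) = 62 / 2 = 31
H is normal (ℤ_62 is abelian).
|G/H| = |G| / |H| = 62 / 31 = 2

|G/H| = 2


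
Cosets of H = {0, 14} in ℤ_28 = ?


H = {0, 14}, |H| = 2
Number of cosets = |G|/|H| = 28/2 = 14
0 + H = {0, 14}
1 + H = {1, 15}
2 + H = {2, 16}
3 + H = {3, 17}
4 + H = {4, 18}
5 + H = {5, 19}
6 + H = {6, 20}
7 + H = {7, 21}
8 + H = {8, 22}
9 + H = {9, 23}
10 + H = {10, 24}
11 + H = {11, 25}
12 + H = {12, 26}
13 + H = {13, 27}

Cosets: 0+H={0,14}; 1+H={1,15}; 2+H={2,16}; 3+H={3,17}; 4+H={4,18}; 5+H={5,19}; 6+H={6,20}; 7+H={7,21}; 8+H={8,22}; 9+H={9,23}; 10+H={10,24}; 11+H={11,25}; 12+H={12,26}; 13+H={13,27}


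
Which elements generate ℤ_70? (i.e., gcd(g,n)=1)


g generates ℤ_n iff gcd(g,n) = 1
Prime factors of 70: 2, 5, 7
Generators are g ∈ {1,...,69} not divisible by any of these primes.
Generators: {1, 3, 9, 11, 13, 17, 19, 23, 27, 29, 31, 33, 37, 39, 41, 43, 47, 51, 53, 57, 59, 61, 67, 69}
Number of generators = φ(70) = 24

Generators of ℤ_70 = {1, 3, 9, 11, 13, 17, 19, 23, 27, 29, 31, 33, 37, 39, 41, 43, 47, 51, 53, 57, 59, 61, 67, 69}


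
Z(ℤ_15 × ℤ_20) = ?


Z(G) = {g ∈ G | gx = xg for all x ∈ G}
Direct product of abelian groups is abelian, so Z(G) = G

Z(ℤ_15 × ℤ_20) = ℤ_15 × ℤ_20


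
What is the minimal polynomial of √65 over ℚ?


√65 satisfies x² - 65 = 0, irreducible over ℚ since 65 is squarefree

Minimal polynomial: x² - 65


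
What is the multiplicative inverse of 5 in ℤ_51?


Use the extended Euclidean algorithm to write 1 = 5·s + 51·t; then s mod 51 is the inverse.
Euclidean algorithm:
  5 = 0·51 + 5
  51 = 10·5 + 1
  5 = 5·1 + 0
gcd(5,51) = 1
Back-substitution gives: 5·(-10) + 51·(1) = 1
So 5⁻¹ ≡ -10 ≡ 41 (mod 51)
Check: 5 × 41 = 205 ≡ 1 (mod 51) ✓

5⁻¹ ≡ 41 (mod 51)


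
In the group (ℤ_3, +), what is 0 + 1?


Operation: addition mod 3
0 + 1 = (a + b) mod 3 with a = 0, b = 1

0 + 1 = 1


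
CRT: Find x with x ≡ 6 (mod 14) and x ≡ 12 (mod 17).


m₁ = 14, m₂ = 17, gcd = 1, so CRT applies. M = m₁·m₂ = 238
Let M₁ = M/m₁ = 17, M₂ = M/m₂ = 14
Find y₁ ≡ M₁⁻¹ (mod m₁): 17⁻¹ ≡ 5 (mod 14)
Find y₂ ≡ M₂⁻¹ (mod m₂): 14⁻¹ ≡ 11 (mod 17)
x = a₁·M₁·y₁ + a₂·M₂·y₂ = 6·17·5 + 12·14·11 = 2358
Reduce mod 238: x ≡ 216
Check: 216 mod 14 = 6 ✓, 216 mod 17 = 12 ✓

x ≡ 216 (mod 238)


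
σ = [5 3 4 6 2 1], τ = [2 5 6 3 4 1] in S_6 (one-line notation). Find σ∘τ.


σ∘τ: apply τ first, then σ
1 →τ 2 →σ 3
2 →τ 5 →σ 2
3 →τ 6 →σ 1
4 →τ 3 →σ 4
5 →τ 4 →σ 6
6 →τ 1 →σ 5

σ∘τ = [3 2 1 4 6 5]


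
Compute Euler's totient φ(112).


Factor n: 112 = 2^4 × 7
φ(n) = n · ∏(1 - 1/p) over distinct primes p | n
φ(112) = 112 · (1 - 1/2) · (1 - 1/7) = 48

φ(112) = 48


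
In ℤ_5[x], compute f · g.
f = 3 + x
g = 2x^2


Expand and collect like terms; reduce coefficients mod 5:
x^0: 3·0 = 0 ≡ 0 (mod 5)
x^1: 3·0 + 1·0 = 0 ≡ 0 (mod 5)
x^2: 3·2 + 1·0 = 6 ≡ 1 (mod 5)
x^3: 1·2 = 2 ≡ 2 (mod 5)
Result: x^2 + 2x^3

f · g = x^2 + 2x^3


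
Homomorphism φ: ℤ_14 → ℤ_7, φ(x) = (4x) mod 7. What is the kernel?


Kernel = preimage of identity
ker(φ) = {x ∈ ℤ_14 : 4x ≡ 0 (mod 7)}. Since 7 | 14, φ is well-defined. The kernel is the cyclic subgroup ⟨7⟩ of ℤ_14 (order 2), i.e. {0, 7}

ker(φ) = {0, 7}


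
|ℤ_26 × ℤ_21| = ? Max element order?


|ℤ_26 × ℤ_21| = 26 × 21 = 546
Max element order = lcm(26,21) = 546
Cyclic? Yes (gcd=1)

|ℤ_26×ℤ_21| = 546, max element order = 546


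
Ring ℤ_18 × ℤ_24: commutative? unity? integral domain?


Direct product ring; commutative with unity (1,1); but (1,0)·(0,1) = (0,0) gives zero divisors, so not an integral domain
Commutative: Yes
Integral domain: No
Has unity: Yes

ℤ_18 × ℤ_24: Commutative=Yes, Unity=Yes


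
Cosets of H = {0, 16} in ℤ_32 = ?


H = {0, 16}, |H| = 2
Number of cosets = |G|/|H| = 32/2 = 16
0 + H = {0, 16}
1 + H = {1, 17}
2 + H = {2, 18}
3 + H = {3, 19}
4 + H = {4, 20}
5 + H = {5, 21}
6 + H = {6, 22}
7 + H = {7, 23}
8 + H = {8, 24}
9 + H = {9, 25}
10 + H = {10, 26}
11 + H = {11, 27}
12 + H = {12, 28}
13 + H = {13, 29}
14 + H = {14, 30}
15 + H = {15, 31}

Cosets: 0+H={0,16}; 1+H={1,17}; 2+H={2,18}; 3+H={3,19}; 4+H={4,20}; 5+H={5,21}; 6+H={6,22}; 7+H={7,23}; 8+H={8,24}; 9+H={9,25}; 10+H={10,26}; 11+H={11,27}; 12+H={12,28}; 13+H={13,29}; 14+H={14,30}; 15+H={15,31}


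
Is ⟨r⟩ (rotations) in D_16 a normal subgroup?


H = ⟨r⟩ (rotations) in D_16
The rotation subgroup ⟨r⟩ has index 2 in D_16, so it is normal

Yes, normal subgroup


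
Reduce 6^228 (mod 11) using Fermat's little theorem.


Fermat's little theorem: if p is prime and gcd(a,p)=1, then a^(p-1) ≡ 1 (mod p)
p = 11 is prime, gcd(6,11) = 1
Reduce exponent: 228 mod 10 = 8
So 6^228 ≡ 6^8 (mod 11)
6^8 mod 11 = 4

6^228 ≡ 4 (mod 11)


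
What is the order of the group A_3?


|A_n| = n!/2 (even permutations)
|A_3| = 3!/2 = 6/2 = 3

|A_3| = 3


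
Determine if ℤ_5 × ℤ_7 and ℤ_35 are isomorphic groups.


Comparing ℤ_5 × ℤ_7 and ℤ_35:
gcd(5,7) = 1, so ℤ_5 × ℤ_7 ≅ ℤ_35 (CRT)

Yes, ℤ_5 × ℤ_7 ≅ ℤ_35


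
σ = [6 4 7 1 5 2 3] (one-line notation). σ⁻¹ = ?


To find σ⁻¹, swap domain and range:
σ(1) = 6 → σ⁻¹(6) = 1
σ(2) = 4 → σ⁻¹(4) = 2
σ(3) = 7 → σ⁻¹(7) = 3
σ(4) = 1 → σ⁻¹(1) = 4
σ(5) = 5 → σ⁻¹(5) = 5
σ(6) = 2 → σ⁻¹(2) = 6
σ(7) = 3 → σ⁻¹(3) = 7

σ⁻¹ = [4 6 7 2 5 1 3]


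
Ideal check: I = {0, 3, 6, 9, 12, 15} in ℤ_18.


Check ideal conditions for I = {0, 3, 6, 9, 12, 15} in ℤ_18:
(1) I is an additive subgroup? Yes
(2) For r ∈ ℤ_18 and a ∈ I: r·a ∈ I? Yes

Yes, I is an ideal of ℤ_18


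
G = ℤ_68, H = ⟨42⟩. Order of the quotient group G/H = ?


|⟨42⟩| = n / gcd(42, 68) = 68 / 2 = 34
H is normal (ℤ_68 is abelian).
|G/H| = |G| / |H| = 68 / 34 = 2

|G/H| = 2


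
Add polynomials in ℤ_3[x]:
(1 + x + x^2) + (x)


Add coefficients mod 3:
x^0: 1 + 0 = 1 (mod 3)
x^1: 1 + 1 = 2 (mod 3)
x^2: 1 + 0 = 1 (mod 3)
Result: 1 + 2x + x^2

f + g = 1 + 2x + x^2


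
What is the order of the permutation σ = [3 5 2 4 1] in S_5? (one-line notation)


Cycle decomposition: (1 3 2 5)
Cycle lengths: 4
Order = lcm(4) = 4

ord(σ) = 4


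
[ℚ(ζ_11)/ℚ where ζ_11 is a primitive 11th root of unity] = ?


[ℚ(ζ_n):ℚ] = deg Φ_n(x) = φ(n). Here φ(11) = 10

[ℚ(ζ_11)/ℚ where ζ_11 is a primitive 11th root of unity] = 10


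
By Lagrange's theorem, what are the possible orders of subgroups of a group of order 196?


Lagrange's theorem: |H| divides |G|
|G| = 196
Divisors of 196: 1, 2, 4, 7, 14, 28, 49, 98, 196

Possible subgroup orders: {1, 2, 4, 7, 14, 28, 49, 98, 196}


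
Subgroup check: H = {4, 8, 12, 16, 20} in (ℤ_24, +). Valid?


Subgroup test for H = {4, 8, 12, 16, 20} in (ℤ_24, +):
(1) 0 ∈ H? No
(2) Closure: for all a,b ∈ H, (a+b) mod 24 ∈ H? No  [counterexample: 4 + 20 = 0 ∉ H]
(3) Inverses: for all a ∈ H, -a mod 24 ∈ H? Yes

No, H is not a subgroup of ℤ_24


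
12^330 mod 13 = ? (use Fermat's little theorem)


Fermat's little theorem: if p is prime and gcd(a,p)=1, then a^(p-1) ≡ 1 (mod p)
p = 13 is prime, gcd(12,13) = 1
Reduce exponent: 330 mod 12 = 6
So 12^330 ≡ 12^6 (mod 13)
12^6 mod 13 = 1

12^330 ≡ 1 (mod 13)


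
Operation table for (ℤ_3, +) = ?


Elements: {0, 1, 2}
Operation: addition mod 3
Entry (a, b) = (a + b) mod 3

Cayley table:
  | 0 | 1 | 2
0 | 0 | 1 | 2
1 | 1 | 2 | 0
2 | 2 | 0 | 1


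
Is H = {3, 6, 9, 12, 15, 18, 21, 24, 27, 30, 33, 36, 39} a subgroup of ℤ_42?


Subgroup test for H = {3, 6, 9, 12, 15, 18, 21, 24, 27, 30, 33, 36, 39} in (ℤ_42, +):
(1) 0 ∈ H? No
(2) Closure: for all a,b ∈ H, (a+b) mod 42 ∈ H? No  [counterexample: 3 + 39 = 0 ∉ H]
(3) Inverses: for all a ∈ H, -a mod 42 ∈ H? Yes

No, H is not a subgroup of ℤ_42


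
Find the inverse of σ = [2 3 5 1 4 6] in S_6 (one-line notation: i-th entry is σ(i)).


To find σ⁻¹, swap domain and range:
σ(1) = 2 → σ⁻¹(2) = 1
σ(2) = 3 → σ⁻¹(3) = 2
σ(3) = 5 → σ⁻¹(5) = 3
σ(4) = 1 → σ⁻¹(1) = 4
σ(5) = 4 → σ⁻¹(4) = 5
σ(6) = 6 → σ⁻¹(6) = 6

σ⁻¹ = [4 1 2 5 3 6]


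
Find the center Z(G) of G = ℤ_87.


Z(G) = {g ∈ G | gx = xg for all x ∈ G}
ℤ_87 is abelian, so Z(G) = G

Z(ℤ_87) = ℤ_87


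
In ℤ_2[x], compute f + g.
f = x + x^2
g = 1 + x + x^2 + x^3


Add coefficients mod 2:
x^0: 0 + 1 = 1 (mod 2)
x^1: 1 + 1 = 0 (mod 2)
x^2: 1 + 1 = 0 (mod 2)
x^3: 0 + 1 = 1 (mod 2)
Result: 1 + x^3

f + g = 1 + x^3


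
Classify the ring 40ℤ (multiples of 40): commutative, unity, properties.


40ℤ is a commutative ring under +,× but has no multiplicative identity (1 ∉ 40ℤ); it has no zero divisors, but without unity it is not an integral domain
Commutative: Yes
Integral domain: No
Has unity: No

40ℤ (multiples of 40): Commutative=Yes, Unity=No


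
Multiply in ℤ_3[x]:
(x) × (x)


Expand and collect like terms; reduce coefficients mod 3:
x^0: 0·0 = 0 ≡ 0 (mod 3)
x^1: 0·1 + 1·0 = 0 ≡ 0 (mod 3)
x^2: 1·1 = 1 ≡ 1 (mod 3)
Result: x^2

f · g = x^2


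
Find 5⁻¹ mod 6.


Use the extended Euclidean algorithm to write 1 = 5·s + 6·t; then s mod 6 is the inverse.
Euclidean algorithm:
  5 = 0·6 + 5
  6 = 1·5 + 1
  5 = 5·1 + 0
gcd(5,6) = 1
Back-substitution gives: 5·(-1) + 6·(1) = 1
So 5⁻¹ ≡ -1 ≡ 5 (mod 6)
Check: 5 × 5 = 25 ≡ 1 (mod 6) ✓

5⁻¹ ≡ 5 (mod 6)


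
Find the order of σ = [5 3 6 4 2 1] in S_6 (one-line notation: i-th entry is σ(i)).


Cycle decomposition: (1 5 2 3 6)
Cycle lengths: 5
Order = lcm(5) = 5

ord(σ) = 5


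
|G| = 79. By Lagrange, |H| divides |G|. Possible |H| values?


Lagrange's theorem: |H| divides |G|
|G| = 79
Divisors of 79: 1, 79

Possible subgroup orders: {1, 79}


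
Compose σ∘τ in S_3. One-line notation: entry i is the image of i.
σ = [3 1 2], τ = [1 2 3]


σ∘τ: apply τ first, then σ
1 →τ 1 →σ 3
2 →τ 2 →σ 1
3 →τ 3 →σ 2

σ∘τ = [3 1 2]


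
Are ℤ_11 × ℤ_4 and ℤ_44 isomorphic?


Comparing ℤ_11 × ℤ_4 and ℤ_44:
gcd(11,4) = 1, so ℤ_11 × ℤ_4 ≅ ℤ_44 (CRT)

Yes, ℤ_11 × ℤ_4 ≅ ℤ_44


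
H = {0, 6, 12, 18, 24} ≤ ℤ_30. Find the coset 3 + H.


3 + H = {3 + h (mod 30) : h ∈ H}
3+0=3, 3+6=9, 3+12=15, 3+18=21, 3+24=27

3 + H = {3, 9, 15, 21, 27}


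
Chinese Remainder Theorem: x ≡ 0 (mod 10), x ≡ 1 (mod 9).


m₁ = 10, m₂ = 9, gcd = 1, so CRT applies. M = m₁·m₂ = 90
Let M₁ = M/m₁ = 9, M₂ = M/m₂ = 10
Find y₁ ≡ M₁⁻¹ (mod m₁): 9⁻¹ ≡ 9 (mod 10)
Find y₂ ≡ M₂⁻¹ (mod m₂): 10⁻¹ ≡ 1 (mod 9)
x = a₁·M₁·y₁ + a₂·M₂·y₂ = 0·9·9 + 1·10·1 = 10
Reduce mod 90: x ≡ 10
Check: 10 mod 10 = 0 ✓, 10 mod 9 = 1 ✓

x ≡ 10 (mod 90)


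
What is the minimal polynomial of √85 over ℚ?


√85 satisfies x² - 85 = 0, irreducible over ℚ since 85 is squarefree

Minimal polynomial: x² - 85


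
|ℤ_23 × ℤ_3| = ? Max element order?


|ℤ_23 × ℤ_3| = 23 × 3 = 69
Max element order = lcm(23,3) = 69
Cyclic? Yes (gcd=1)

|ℤ_23×ℤ_3| = 69, max element order = 69


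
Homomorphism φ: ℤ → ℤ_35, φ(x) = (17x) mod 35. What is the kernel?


Kernel = preimage of identity
ker(φ) = {x ∈ ℤ : 17x ≡ 0 (mod 35)}. gcd(17,35) = 1, so 17x ≡ 0 (mod 35) ⟺ x ≡ 0 (mod 35/1 = 35). Hence ker(φ) = 35ℤ

ker(φ) = 35ℤ


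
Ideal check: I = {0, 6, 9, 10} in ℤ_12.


Check ideal conditions for I = {0, 6, 9, 10} in ℤ_12:
(1) I is an additive subgroup? No
(2) For r ∈ ℤ_12 and a ∈ I: r·a ∈ I? No  [counterexample: r=2, a=10, r·a mod 12 = 8 ∉ I]

No, I is not an ideal of ℤ_12


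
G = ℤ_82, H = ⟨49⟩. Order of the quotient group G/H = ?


|⟨49⟩| = n / gcd(49, 82) = 82 / 1 = 82
H is normal (ℤ_82 is abelian).
|G/H| = |G| / |H| = 82 / 82 = 1

|G/H| = 1


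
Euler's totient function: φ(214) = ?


Factor n: 214 = 2 × 107
φ(n) = n · ∏(1 - 1/p) over distinct primes p | n
φ(214) = 214 · (1 - 1/2) · (1 - 1/107) = 106

φ(214) = 106


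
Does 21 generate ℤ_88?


g generates ℤ_n iff gcd(g, n) = 1
gcd(21, 88) = 1
Since gcd = 1, 21 is a generator.

Yes, 21 generates ℤ_88


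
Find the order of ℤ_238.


ℤ_n has n elements.

|ℤ_238| = 238


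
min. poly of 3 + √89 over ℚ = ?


Let α = 3 + √89. Then α - 3 = √89, so (α - 3)² = 89, giving α² - 6α - 80 = 0. Degree 2 and α ∉ ℚ, so this is the minimal polynomial.

Minimal polynomial: x² - 6x - 80


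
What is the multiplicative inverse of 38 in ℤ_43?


Use the extended Euclidean algorithm to write 1 = 38·s + 43·t; then s mod 43 is the inverse.
Euclidean algorithm:
  38 = 0·43 + 38
  43 = 1·38 + 5
  38 = 7·5 + 3
  5 = 1·3 + 2
  3 = 1·2 + 1
  2 = 2·1 + 0
gcd(38,43) = 1
Back-substitution gives: 38·(17) + 43·(-15) = 1
So 38⁻¹ ≡ 17 ≡ 17 (mod 43)
Check: 38 × 17 = 646 ≡ 1 (mod 43) ✓

38⁻¹ ≡ 17 (mod 43)


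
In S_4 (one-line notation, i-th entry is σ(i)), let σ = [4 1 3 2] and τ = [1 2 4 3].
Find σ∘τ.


σ∘τ: apply τ first, then σ
1 →τ 1 →σ 4
2 →τ 2 →σ 1
3 →τ 4 →σ 2
4 →τ 3 →σ 3

σ∘τ = [4 1 2 3]


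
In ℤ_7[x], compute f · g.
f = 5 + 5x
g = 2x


Expand and collect like terms; reduce coefficients mod 7:
x^0: 5·0 = 0 ≡ 0 (mod 7)
x^1: 5·2 + 5·0 = 10 ≡ 3 (mod 7)
x^2: 5·2 = 10 ≡ 3 (mod 7)
Result: 3x + 3x^2

f · g = 3x + 3x^2


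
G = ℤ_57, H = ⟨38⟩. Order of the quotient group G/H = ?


|⟨38⟩| = n / gcd(38, 57) = 57 / 19 = 3
H is normal (ℤ_57 is abelian).
|G/H| = |G| / |H| = 57 / 3 = 19

|G/H| = 19


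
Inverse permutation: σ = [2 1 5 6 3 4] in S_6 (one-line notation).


To find σ⁻¹, swap domain and range:
σ(1) = 2 → σ⁻¹(2) = 1
σ(2) = 1 → σ⁻¹(1) = 2
σ(3) = 5 → σ⁻¹(5) = 3
σ(4) = 6 → σ⁻¹(6) = 4
σ(5) = 3 → σ⁻¹(3) = 5
σ(6) = 4 → σ⁻¹(4) = 6

σ⁻¹ = [2 1 5 6 3 4]


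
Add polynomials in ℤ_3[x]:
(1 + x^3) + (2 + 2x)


Add coefficients mod 3:
x^0: 1 + 2 = 0 (mod 3)
x^1: 0 + 2 = 2 (mod 3)
x^2: 0 + 0 = 0 (mod 3)
x^3: 1 + 0 = 1 (mod 3)
Result: 2x + x^3

f + g = 2x + x^3


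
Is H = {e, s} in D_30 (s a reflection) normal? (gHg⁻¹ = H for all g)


H = {e, s} in D_30 (s a reflection)
r·s·r⁻¹ = sr⁻² ≠ s for n ≥ 3, so {e, s} is not closed under conjugation

No, not a normal subgroup


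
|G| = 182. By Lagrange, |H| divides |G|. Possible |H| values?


Lagrange's theorem: |H| divides |G|
|G| = 182
Divisors of 182: 1, 2, 7, 13, 14, 26, 91, 182

Possible subgroup orders: {1, 2, 7, 13, 14, 26, 91, 182}


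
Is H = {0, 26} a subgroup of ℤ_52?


Subgroup test for H = {0, 26} in (ℤ_52, +):
(1) 0 ∈ H? Yes
(2) Closure: for all a,b ∈ H, (a+b) mod 52 ∈ H? Yes
(3) Inverses: for all a ∈ H, -a mod 52 ∈ H? Yes

Yes, H is a subgroup of ℤ_52


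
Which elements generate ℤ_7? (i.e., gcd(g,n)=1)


g generates ℤ_n iff gcd(g,n) = 1
Checking each g ∈ {1,...,6}:
gcd(1,7) = 1
gcd(2,7) = 1
gcd(3,7) = 1
gcd(4,7) = 1
gcd(5,7) = 1
gcd(6,7) = 1
Generators: {1, 2, 3, 4, 5, 6}
Number of generators = φ(7) = 6

Generators of ℤ_7 = {1, 2, 3, 4, 5, 6}


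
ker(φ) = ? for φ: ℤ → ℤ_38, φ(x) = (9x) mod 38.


Kernel = preimage of identity
ker(φ) = {x ∈ ℤ : 9x ≡ 0 (mod 38)}. gcd(9,38) = 1, so 9x ≡ 0 (mod 38) ⟺ x ≡ 0 (mod 38/1 = 38). Hence ker(φ) = 38ℤ

ker(φ) = 38ℤ


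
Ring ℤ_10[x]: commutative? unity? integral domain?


ℤ_10 has zero divisors (2·5 ≡ 0), and these lift to constant zero divisors in ℤ_10[x]; so not an integral domain
Commutative: Yes
Integral domain: No
Has unity: Yes

ℤ_10[x]: Commutative=Yes, Unity=Yes


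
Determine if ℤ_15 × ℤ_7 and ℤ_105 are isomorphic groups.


Comparing ℤ_15 × ℤ_7 and ℤ_105:
gcd(15,7) = 1, so ℤ_15 × ℤ_7 ≅ ℤ_105 (CRT)

Yes, ℤ_15 × ℤ_7 ≅ ℤ_105


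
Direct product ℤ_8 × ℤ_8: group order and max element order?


|ℤ_8 × ℤ_8| = 8 × 8 = 64
Max element order = lcm(8,8) = 8
Cyclic? No (gcd=8)

|ℤ_8×ℤ_8| = 64, max element order = 8


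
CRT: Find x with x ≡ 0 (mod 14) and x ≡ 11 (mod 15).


m₁ = 14, m₂ = 15, gcd = 1, so CRT applies. M = m₁·m₂ = 210
Let M₁ = M/m₁ = 15, M₂ = M/m₂ = 14
Find y₁ ≡ M₁⁻¹ (mod m₁): 15⁻¹ ≡ 1 (mod 14)
Find y₂ ≡ M₂⁻¹ (mod m₂): 14⁻¹ ≡ 14 (mod 15)
x = a₁·M₁·y₁ + a₂·M₂·y₂ = 0·15·1 + 11·14·14 = 2156
Reduce mod 210: x ≡ 56
Check: 56 mod 14 = 0 ✓, 56 mod 15 = 11 ✓

x ≡ 56 (mod 210)


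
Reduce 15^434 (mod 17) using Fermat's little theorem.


Fermat's little theorem: if p is prime and gcd(a,p)=1, then a^(p-1) ≡ 1 (mod p)
p = 17 is prime, gcd(15,17) = 1
Reduce exponent: 434 mod 16 = 2
So 15^434 ≡ 15^2 (mod 17)
15^2 mod 17 = 4

15^434 ≡ 4 (mod 17)


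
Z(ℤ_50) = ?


Z(G) = {g ∈ G | gx = xg for all x ∈ G}
ℤ_50 is abelian, so Z(G) = G

Z(ℤ_50) = ℤ_50


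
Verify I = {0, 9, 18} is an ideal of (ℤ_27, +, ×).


Check ideal conditions for I = {0, 9, 18} in ℤ_27:
(1) I is an additive subgroup? Yes
(2) For r ∈ ℤ_27 and a ∈ I: r·a ∈ I? Yes

Yes, I is an ideal of ℤ_27


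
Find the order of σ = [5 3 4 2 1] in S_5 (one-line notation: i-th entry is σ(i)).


Cycle decomposition: (1 5) (2 3 4)
Cycle lengths: 2, 3
Order = lcm(2, 3) = 6

ord(σ) = 6


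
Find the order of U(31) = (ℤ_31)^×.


U(n) is the group of units mod n; |U(n)| = φ(n)
|U(31)| = φ(31) = 30

|U(31) = (ℤ_31)^×| = 30


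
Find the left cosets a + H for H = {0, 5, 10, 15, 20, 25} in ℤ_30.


H = {0, 5, 10, 15, 20, 25}, |H| = 6
Number of cosets = |G|/|H| = 30/6 = 5
0 + H = {0, 5, 10, 15, 20, 25}
1 + H = {1, 6, 11, 16, 21, 26}
2 + H = {2, 7, 12, 17, 22, 27}
3 + H = {3, 8, 13, 18, 23, 28}
4 + H = {4, 9, 14, 19, 24, 29}

Cosets: 0+H={0,5,10,15,20,25}; 1+H={1,6,11,16,21,26}; 2+H={2,7,12,17,22,27}; 3+H={3,8,13,18,23,28}; 4+H={4,9,14,19,24,29}


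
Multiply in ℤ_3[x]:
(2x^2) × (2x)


Expand and collect like terms; reduce coefficients mod 3:
x^0: 0·0 = 0 ≡ 0 (mod 3)
x^1: 0·2 + 0·0 = 0 ≡ 0 (mod 3)
x^2: 0·2 + 2·0 = 0 ≡ 0 (mod 3)
x^3: 2·2 = 4 ≡ 1 (mod 3)
Result: x^3

f · g = x^3


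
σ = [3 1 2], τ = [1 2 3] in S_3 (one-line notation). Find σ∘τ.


σ∘τ: apply τ first, then σ
1 →τ 1 →σ 3
2 →τ 2 →σ 1
3 →τ 3 →σ 2

σ∘τ = [3 1 2]


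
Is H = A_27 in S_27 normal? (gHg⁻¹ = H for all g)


H = A_27 in S_27
A_27 has index 2 in S_27, and every subgroup of index 2 is normal

Yes, normal subgroup


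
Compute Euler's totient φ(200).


Factor n: 200 = 2^3 × 5^2
φ(n) = n · ∏(1 - 1/p) over distinct primes p | n
φ(200) = 200 · (1 - 1/2) · (1 - 1/5) = 80

φ(200) = 80


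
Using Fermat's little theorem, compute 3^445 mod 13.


Fermat's little theorem: if p is prime and gcd(a,p)=1, then a^(p-1) ≡ 1 (mod p)
p = 13 is prime, gcd(3,13) = 1
Reduce exponent: 445 mod 12 = 1
So 3^445 ≡ 3^1 (mod 13)
3^1 mod 13 = 3

3^445 ≡ 3 (mod 13)


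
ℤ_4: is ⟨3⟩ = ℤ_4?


g generates ℤ_n iff gcd(g, n) = 1
gcd(3, 4) = 1
Since gcd = 1, 3 is a generator.

Yes, 3 generates ℤ_4


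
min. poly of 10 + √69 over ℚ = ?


Let α = 10 + √69. Then α - 10 = √69, so (α - 10)² = 69, giving α² - 20α + 31 = 0. Degree 2 and α ∉ ℚ, so this is the minimal polynomial.

Minimal polynomial: x² - 20x + 31


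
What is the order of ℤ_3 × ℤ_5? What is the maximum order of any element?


|ℤ_3 × ℤ_5| = 3 × 5 = 15
Max element order = lcm(3,5) = 15
Cyclic? Yes (gcd=1)

|ℤ_3×ℤ_5| = 15, max element order = 15


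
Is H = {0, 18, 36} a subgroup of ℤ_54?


Subgroup test for H = {0, 18, 36} in (ℤ_54, +):
(1) 0 ∈ H? Yes
(2) Closure: for all a,b ∈ H, (a+b) mod 54 ∈ H? Yes
(3) Inverses: for all a ∈ H, -a mod 54 ∈ H? Yes

Yes, H is a subgroup of ℤ_54


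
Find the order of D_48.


|D_n| = 2n (n rotations and n reflections)
|D_48| = 2×48 = 96

|D_48| = 96


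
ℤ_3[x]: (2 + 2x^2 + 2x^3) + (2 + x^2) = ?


Add coefficients mod 3:
x^0: 2 + 2 = 1 (mod 3)
x^1: 0 + 0 = 0 (mod 3)
x^2: 2 + 1 = 0 (mod 3)
x^3: 2 + 0 = 2 (mod 3)
Result: 1 + 2x^3

f + g = 1 + 2x^3


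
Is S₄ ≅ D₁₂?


Comparing S₄ and D₁₂:
S₄ has trivial center; D₁₂ has center {e, r⁶}

No, S₄ ≇ D₁₂


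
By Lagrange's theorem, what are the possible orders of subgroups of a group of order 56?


Lagrange's theorem: |H| divides |G|
|G| = 56
Divisors of 56: 1, 2, 4, 7, 8, 14, 28, 56

Possible subgroup orders: {1, 2, 4, 7, 8, 14, 28, 56}


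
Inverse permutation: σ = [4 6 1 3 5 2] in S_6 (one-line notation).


To find σ⁻¹, swap domain and range:
σ(1) = 4 → σ⁻¹(4) = 1
σ(2) = 6 → σ⁻¹(6) = 2
σ(3) = 1 → σ⁻¹(1) = 3
σ(4) = 3 → σ⁻¹(3) = 4
σ(5) = 5 → σ⁻¹(5) = 5
σ(6) = 2 → σ⁻¹(2) = 6

σ⁻¹ = [3 6 4 1 5 2]


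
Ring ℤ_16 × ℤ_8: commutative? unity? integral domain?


Direct product ring; commutative with unity (1,1); but (1,0)·(0,1) = (0,0) gives zero divisors, so not an integral domain
Commutative: Yes
Integral domain: No
Has unity: Yes

ℤ_16 × ℤ_8: Commutative=Yes, Unity=Yes


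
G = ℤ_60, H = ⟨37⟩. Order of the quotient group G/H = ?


|⟨37⟩| = n / gcd(37, 60) = 60 / 1 = 60
H is normal (ℤ_60 is abelian).
|G/H| = |G| / |H| = 60 / 60 = 1

|G/H| = 1


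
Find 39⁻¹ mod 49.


Use the extended Euclidean algorithm to write 1 = 39·s + 49·t; then s mod 49 is the inverse.
Euclidean algorithm:
  39 = 0·49 + 39
  49 = 1·39 + 10
  39 = 3·10 + 9
  10 = 1·9 + 1
  9 = 9·1 + 0
gcd(39,49) = 1
Back-substitution gives: 39·(-5) + 49·(4) = 1
So 39⁻¹ ≡ -5 ≡ 44 (mod 49)
Check: 39 × 44 = 1716 ≡ 1 (mod 49) ✓

39⁻¹ ≡ 44 (mod 49)


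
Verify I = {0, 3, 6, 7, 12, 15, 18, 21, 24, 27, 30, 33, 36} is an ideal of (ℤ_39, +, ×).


Check ideal conditions for I = {0, 3, 6, 7, 12, 15, 18, 21, 24, 27, 30, 33, 36} in ℤ_39:
(1) I is an additive subgroup? No
(2) For r ∈ ℤ_39 and a ∈ I: r·a ∈ I? No  [counterexample: r=2, a=7, r·a mod 39 = 14 ∉ I]

No, I is not an ideal of ℤ_39


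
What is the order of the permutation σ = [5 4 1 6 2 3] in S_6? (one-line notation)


Cycle decomposition: (1 5 2 4 6 3)
Cycle lengths: 6
Order = lcm(6) = 6

ord(σ) = 6


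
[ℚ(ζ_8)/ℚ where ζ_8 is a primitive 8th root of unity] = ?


[ℚ(ζ_n):ℚ] = deg Φ_n(x) = φ(n). Here φ(8) = 4

[ℚ(ζ_8)/ℚ where ζ_8 is a primitive 8th root of unity] = 4


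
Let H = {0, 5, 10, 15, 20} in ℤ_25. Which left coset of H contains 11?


11 + H = {11 + h (mod 25) : h ∈ H}
11+0=11, 11+5=16, 11+10=21, 11+15=1, 11+20=6
11 + H = {1, 6, 11, 16, 21} = 1 + H

11 + H = {1, 6, 11, 16, 21}


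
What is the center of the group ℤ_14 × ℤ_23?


Z(G) = {g ∈ G | gx = xg for all x ∈ G}
Direct product of abelian groups is abelian, so Z(G) = G

Z(ℤ_14 × ℤ_23) = ℤ_14 × ℤ_23


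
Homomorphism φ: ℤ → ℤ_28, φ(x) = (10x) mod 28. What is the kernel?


Kernel = preimage of identity
ker(φ) = {x ∈ ℤ : 10x ≡ 0 (mod 28)}. gcd(10,28) = 2, so 10x ≡ 0 (mod 28) ⟺ x ≡ 0 (mod 28/2 = 14). Hence ker(φ) = 14ℤ

ker(φ) = 14ℤ


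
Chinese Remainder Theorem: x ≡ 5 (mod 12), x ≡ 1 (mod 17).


m₁ = 12, m₂ = 17, gcd = 1, so CRT applies. M = m₁·m₂ = 204
Let M₁ = M/m₁ = 17, M₂ = M/m₂ = 12
Find y₁ ≡ M₁⁻¹ (mod m₁): 17⁻¹ ≡ 5 (mod 12)
Find y₂ ≡ M₂⁻¹ (mod m₂): 12⁻¹ ≡ 10 (mod 17)
x = a₁·M₁·y₁ + a₂·M₂·y₂ = 5·17·5 + 1·12·10 = 545
Reduce mod 204: x ≡ 137
Check: 137 mod 12 = 5 ✓, 137 mod 17 = 1 ✓

x ≡ 137 (mod 204)


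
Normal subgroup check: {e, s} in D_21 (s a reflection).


H = {e, s} in D_21 (s a reflection)
r·s·r⁻¹ = sr⁻² ≠ s for n ≥ 3, so {e, s} is not closed under conjugation

No, not a normal subgroup


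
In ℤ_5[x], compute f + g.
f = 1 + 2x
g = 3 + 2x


Add coefficients mod 5:
x^0: 1 + 3 = 4 (mod 5)
x^1: 2 + 2 = 4 (mod 5)
Result: 4 + 4x

f + g = 4 + 4x


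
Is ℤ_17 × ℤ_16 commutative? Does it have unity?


Direct product ring; commutative with unity (1,1); but (1,0)·(0,1) = (0,0) gives zero divisors, so not an integral domain
Commutative: Yes
Integral domain: No
Has unity: Yes

ℤ_17 × ℤ_16: Commutative=Yes, Unity=Yes


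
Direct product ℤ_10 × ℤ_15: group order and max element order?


|ℤ_10 × ℤ_15| = 10 × 15 = 150
Max element order = lcm(10,15) = 30
Cyclic? No (gcd=5)

|ℤ_10×ℤ_15| = 150, max element order = 30


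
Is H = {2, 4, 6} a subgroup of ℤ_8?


Subgroup test for H = {2, 4, 6} in (ℤ_8, +):
(1) 0 ∈ H? No
(2) Closure: for all a,b ∈ H, (a+b) mod 8 ∈ H? No  [counterexample: 2 + 6 = 0 ∉ H]
(3) Inverses: for all a ∈ H, -a mod 8 ∈ H? Yes

No, H is not a subgroup of ℤ_8


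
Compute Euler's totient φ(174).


Factor n: 174 = 2 × 3 × 29
φ(n) = n · ∏(1 - 1/p) over distinct primes p | n
φ(174) = 174 · (1 - 1/2) · (1 - 1/3) · (1 - 1/29) = 56

φ(174) = 56


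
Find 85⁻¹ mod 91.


Use the extended Euclidean algorithm to write 1 = 85·s + 91·t; then s mod 91 is the inverse.
Euclidean algorithm:
  85 = 0·91 + 85
  91 = 1·85 + 6
  85 = 14·6 + 1
  6 = 6·1 + 0
gcd(85,91) = 1
Back-substitution gives: 85·(15) + 91·(-14) = 1
So 85⁻¹ ≡ 15 ≡ 15 (mod 91)
Check: 85 × 15 = 1275 ≡ 1 (mod 91) ✓

85⁻¹ ≡ 15 (mod 91)


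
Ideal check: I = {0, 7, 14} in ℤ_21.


Check ideal conditions for I = {0, 7, 14} in ℤ_21:
(1) I is an additive subgroup? Yes
(2) For r ∈ ℤ_21 and a ∈ I: r·a ∈ I? Yes

Yes, I is an ideal of ℤ_21


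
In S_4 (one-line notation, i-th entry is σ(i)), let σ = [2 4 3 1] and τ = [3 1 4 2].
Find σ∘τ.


σ∘τ: apply τ first, then σ
1 →τ 3 →σ 3
2 →τ 1 →σ 2
3 →τ 4 →σ 1
4 →τ 2 →σ 4

σ∘τ = [3 2 1 4]


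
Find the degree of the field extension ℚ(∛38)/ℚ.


∛38 has minimal polynomial x³ - 38 (irreducible over ℚ since 38 is not a perfect cube)

[ℚ(∛38)/ℚ] = 3


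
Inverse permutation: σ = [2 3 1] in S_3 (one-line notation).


To find σ⁻¹, swap domain and range:
σ(1) = 2 → σ⁻¹(2) = 1
σ(2) = 3 → σ⁻¹(3) = 2
σ(3) = 1 → σ⁻¹(1) = 3

σ⁻¹ = [3 1 2]


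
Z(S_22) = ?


Z(G) = {g ∈ G | gx = xg for all x ∈ G}
S_n is non-abelian for n ≥ 3; Z(S_22) is trivial

Z(S_22) = {e}


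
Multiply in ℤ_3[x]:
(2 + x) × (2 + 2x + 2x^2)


Expand and collect like terms; reduce coefficients mod 3:
x^0: 2·2 = 4 ≡ 1 (mod 3)
x^1: 2·2 + 1·2 = 6 ≡ 0 (mod 3)
x^2: 2·2 + 1·2 = 6 ≡ 0 (mod 3)
x^3: 1·2 = 2 ≡ 2 (mod 3)
Result: 1 + 2x^3

f · g = 1 + 2x^3


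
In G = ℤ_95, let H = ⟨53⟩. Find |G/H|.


|⟨53⟩| = n / gcd(53, 95) = 95 / 1 = 95
H is normal (ℤ_95 is abelian).
|G/H| = |G| / |H| = 95 / 95 = 1

|G/H| = 1


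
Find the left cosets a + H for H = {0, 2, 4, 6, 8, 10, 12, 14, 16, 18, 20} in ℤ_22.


H = {0, 2, 4, 6, 8, 10, 12, 14, 16, 18, 20}, |H| = 11
Number of cosets = |G|/|H| = 22/11 = 2
0 + H = {0, 2, 4, 6, 8, 10, 12, 14, 16, 18, 20}
1 + H = {1, 3, 5, 7, 9, 11, 13, 15, 17, 19, 21}

Cosets: 0+H={0,2,4,6,8,10,12,14,16,18,20}; 1+H={1,3,5,7,9,11,13,15,17,19,21}


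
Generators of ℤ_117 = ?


g generates ℤ_n iff gcd(g,n) = 1
Prime factors of 117: 3, 13
Generators are g ∈ {1,...,116} not divisible by any of these primes.
Generators: {1, 2, 4, 5, 7, 8, 10, 11, 14, 16, 17, 19, 20, 22, 23, 25, 28, 29, 31, 32, 34, 35, 37, 38, 40, 41, 43, 44, 46, 47, 49, 50, 53, 55, 56, 58, 59, 61, 62, 64, 67, 68, 70, 71, 73, 74, 76, 77, 79, 80, 82, 83, 85, 86, 88, 89, 92, 94, 95, 97, 98, 100, 101, 103, 106, 107, 109, 110, 112, 113, 115, 116}
Number of generators = φ(117) = 72

Generators of ℤ_117 = {1, 2, 4, 5, 7, 8, 10, 11, 14, 16, 17, 19, 20, 22, 23, 25, 28, 29, 31, 32, 34, 35, 37, 38, 40, 41, 43, 44, 46, 47, 49, 50, 53, 55, 56, 58, 59, 61, 62, 64, 67, 68, 70, 71, 73, 74, 76, 77, 79, 80, 82, 83, 85, 86, 88, 89, 92, 94, 95, 97, 98, 100, 101, 103, 106, 107, 109, 110, 112, 113, 115, 116}


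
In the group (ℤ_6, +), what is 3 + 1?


Operation: addition mod 6
3 + 1 = (a + b) mod 6 with a = 3, b = 1

3 + 1 = 4


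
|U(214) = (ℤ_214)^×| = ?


U(n) is the group of units mod n; |U(n)| = φ(n)
|U(214)| = φ(214) = 106

|U(214) = (ℤ_214)^×| = 106


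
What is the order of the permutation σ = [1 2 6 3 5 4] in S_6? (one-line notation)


Cycle decomposition: (3 6 4)
Cycle lengths: 3
Order = lcm(3) = 3

ord(σ) = 3


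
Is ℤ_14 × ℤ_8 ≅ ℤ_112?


Comparing ℤ_14 × ℤ_8 and ℤ_112:
gcd(14,8) = 2 ≠ 1. Max element order in ℤ_14×ℤ_8 is lcm(14,8) = 56 < 112, so it has no element of order 112

No, ℤ_14 × ℤ_8 ≇ ℤ_112


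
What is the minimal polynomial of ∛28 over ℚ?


∛28 satisfies x³ - 28 = 0, irreducible over ℚ (no rational root; 28 is not a perfect cube)

Minimal polynomial: x³ - 28


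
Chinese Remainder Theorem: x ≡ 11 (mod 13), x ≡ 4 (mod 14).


m₁ = 13, m₂ = 14, gcd = 1, so CRT applies. M = m₁·m₂ = 182
Let M₁ = M/m₁ = 14, M₂ = M/m₂ = 13
Find y₁ ≡ M₁⁻¹ (mod m₁): 14⁻¹ ≡ 1 (mod 13)
Find y₂ ≡ M₂⁻¹ (mod m₂): 13⁻¹ ≡ 13 (mod 14)
x = a₁·M₁·y₁ + a₂·M₂·y₂ = 11·14·1 + 4·13·13 = 830
Reduce mod 182: x ≡ 102
Check: 102 mod 13 = 11 ✓, 102 mod 14 = 4 ✓

x ≡ 102 (mod 182)


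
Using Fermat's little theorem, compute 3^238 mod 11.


Fermat's little theorem: if p is prime and gcd(a,p)=1, then a^(p-1) ≡ 1 (mod p)
p = 11 is prime, gcd(3,11) = 1
Reduce exponent: 238 mod 10 = 8
So 3^238 ≡ 3^8 (mod 11)
3^8 mod 11 = 5

3^238 ≡ 5 (mod 11)


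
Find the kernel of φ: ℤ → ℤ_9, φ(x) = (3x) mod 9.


Kernel = preimage of identity
ker(φ) = {x ∈ ℤ : 3x ≡ 0 (mod 9)}. gcd(3,9) = 3, so 3x ≡ 0 (mod 9) ⟺ x ≡ 0 (mod 9/3 = 3). Hence ker(φ) = 3ℤ

ker(φ) = 3ℤ


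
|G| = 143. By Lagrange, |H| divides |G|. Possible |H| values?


Lagrange's theorem: |H| divides |G|
|G| = 143
Divisors of 143: 1, 11, 13, 143

Possible subgroup orders: {1, 11, 13, 143}


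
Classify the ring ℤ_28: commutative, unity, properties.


ℤ_28 is a commutative ring with unity 1; 28 = 2×14 is composite, so 2·14 ≡ 0 gives zero divisors (not an integral domain)
Commutative: Yes
Integral domain: No
Has unity: Yes

ℤ_28: Commutative=Yes, Unity=Yes


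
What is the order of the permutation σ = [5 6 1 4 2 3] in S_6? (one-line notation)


Cycle decomposition: (1 5 2 6 3)
Cycle lengths: 5
Order = lcm(5) = 5

ord(σ) = 5


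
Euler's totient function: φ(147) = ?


Factor n: 147 = 3 × 7^2
φ(n) = n · ∏(1 - 1/p) over distinct primes p | n
φ(147) = 147 · (1 - 1/3) · (1 - 1/7) = 84

φ(147) = 84


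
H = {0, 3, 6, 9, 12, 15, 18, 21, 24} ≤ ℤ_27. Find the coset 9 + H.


9 + H = {9 + h (mod 27) : h ∈ H}
9+0=9, 9+3=12, 9+6=15, 9+9=18, 9+12=21, 9+15=24, 9+18=0, 9+21=3, 9+24=6
9 + H = {0, 3, 6, 9, 12, 15, 18, 21, 24} = 0 + H

9 + H = {0, 3, 6, 9, 12, 15, 18, 21, 24}


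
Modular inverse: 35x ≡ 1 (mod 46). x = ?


Use the extended Euclidean algorithm to write 1 = 35·s + 46·t; then s mod 46 is the inverse.
Euclidean algorithm:
  35 = 0·46 + 35
  46 = 1·35 + 11
  35 = 3·11 + 2
  11 = 5·2 + 1
  2 = 2·1 + 0
gcd(35,46) = 1
Back-substitution gives: 35·(-21) + 46·(16) = 1
So 35⁻¹ ≡ -21 ≡ 25 (mod 46)
Check: 35 × 25 = 875 ≡ 1 (mod 46) ✓

35⁻¹ ≡ 25 (mod 46)


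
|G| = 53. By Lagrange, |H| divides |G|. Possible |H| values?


Lagrange's theorem: |H| divides |G|
|G| = 53
Divisors of 53: 1, 53

Possible subgroup orders: {1, 53}


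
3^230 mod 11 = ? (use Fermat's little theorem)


Fermat's little theorem: if p is prime and gcd(a,p)=1, then a^(p-1) ≡ 1 (mod p)
p = 11 is prime, gcd(3,11) = 1
Reduce exponent: 230 mod 10 = 0
So 3^230 ≡ 3^0 (mod 11)
3^0 = 1

3^230 ≡ 1 (mod 11)


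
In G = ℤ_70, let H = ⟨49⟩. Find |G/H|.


|⟨49⟩| = n / gcd(49, 70) = 70 / 7 = 10
H is normal (ℤ_70 is abelian).
|G/H| = |G| / |H| = 70 / 10 = 7

|G/H| = 7


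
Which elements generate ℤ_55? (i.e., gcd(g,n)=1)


g generates ℤ_n iff gcd(g,n) = 1
Prime factors of 55: 5, 11
Generators are g ∈ {1,...,54} not divisible by any of these primes.
Generators: {1, 2, 3, 4, 6, 7, 8, 9, 12, 13, 14, 16, 17, 18, 19, 21, 23, 24, 26, 27, 28, 29, 31, 32, 34, 36, 37, 38, 39, 41, 42, 43, 46, 47, 48, 49, 51, 52, 53, 54}
Number of generators = φ(55) = 40

Generators of ℤ_55 = {1, 2, 3, 4, 6, 7, 8, 9, 12, 13, 14, 16, 17, 18, 19, 21, 23, 24, 26, 27, 28, 29, 31, 32, 34, 36, 37, 38, 39, 41, 42, 43, 46, 47, 48, 49, 51, 52, 53, 54}


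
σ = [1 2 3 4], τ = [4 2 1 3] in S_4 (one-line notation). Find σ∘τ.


σ∘τ: apply τ first, then σ
1 →τ 4 →σ 4
2 →τ 2 →σ 2
3 →τ 1 →σ 1
4 →τ 3 →σ 3

σ∘τ = [4 2 1 3]


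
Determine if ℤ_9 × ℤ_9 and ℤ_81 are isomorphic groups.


Comparing ℤ_9 × ℤ_9 and ℤ_81:
gcd(9,9) = 9 ≠ 1. Max element order in ℤ_9×ℤ_9 is lcm(9,9) = 9 < 81, so it has no element of order 81

No, ℤ_9 × ℤ_9 ≇ ℤ_81


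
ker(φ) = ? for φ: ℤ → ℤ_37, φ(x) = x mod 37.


Kernel = preimage of identity
ker(φ) = {x ∈ ℤ : x ≡ 0 (mod 37)} = 37ℤ = {0, ±37, ±74, ...}

ker(φ) = 37ℤ


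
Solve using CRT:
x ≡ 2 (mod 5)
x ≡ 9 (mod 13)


m₁ = 5, m₂ = 13, gcd = 1, so CRT applies. M = m₁·m₂ = 65
Let M₁ = M/m₁ = 13, M₂ = M/m₂ = 5
Find y₁ ≡ M₁⁻¹ (mod m₁): 13⁻¹ ≡ 2 (mod 5)
Find y₂ ≡ M₂⁻¹ (mod m₂): 5⁻¹ ≡ 8 (mod 13)
x = a₁·M₁·y₁ + a₂·M₂·y₂ = 2·13·2 + 9·5·8 = 412
Reduce mod 65: x ≡ 22
Check: 22 mod 5 = 2 ✓, 22 mod 13 = 9 ✓

x ≡ 22 (mod 65)


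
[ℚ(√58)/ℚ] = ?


√58 has minimal polynomial x² - 58 (irreducible over ℚ since 58 is squarefree)

[ℚ(√58)/ℚ] = 2


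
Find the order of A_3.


|A_n| = n!/2 (even permutations)
|A_3| = 3!/2 = 6/2 = 3

|A_3| = 3


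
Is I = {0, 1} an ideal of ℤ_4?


Check ideal conditions for I = {0, 1} in ℤ_4:
(1) I is an additive subgroup? No
(2) For r ∈ ℤ_4 and a ∈ I: r·a ∈ I? No  [counterexample: r=2, a=1, r·a mod 4 = 2 ∉ I]

No, I is not an ideal of ℤ_4


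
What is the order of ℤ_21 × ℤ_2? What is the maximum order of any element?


|ℤ_21 × ℤ_2| = 21 × 2 = 42
Max element order = lcm(21,2) = 42
Cyclic? Yes (gcd=1)

|ℤ_21×ℤ_2| = 42, max element order = 42


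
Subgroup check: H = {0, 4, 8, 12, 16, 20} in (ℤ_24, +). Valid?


Subgroup test for H = {0, 4, 8, 12, 16, 20} in (ℤ_24, +):
(1) 0 ∈ H? Yes
(2) Closure: for all a,b ∈ H, (a+b) mod 24 ∈ H? Yes
(3) Inverses: for all a ∈ H, -a mod 24 ∈ H? Yes

Yes, H is a subgroup of ℤ_24


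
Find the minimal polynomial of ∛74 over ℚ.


∛74 satisfies x³ - 74 = 0, irreducible over ℚ (no rational root; 74 is not a perfect cube)

Minimal polynomial: x³ - 74


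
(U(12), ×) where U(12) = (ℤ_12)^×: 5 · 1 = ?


Operation: multiplication mod 12
5 · 1 = (a × b) mod 12 with a = 5, b = 1

5 · 1 = 5


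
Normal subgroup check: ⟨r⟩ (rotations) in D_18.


H = ⟨r⟩ (rotations) in D_18
The rotation subgroup ⟨r⟩ has index 2 in D_18, so it is normal

Yes, normal subgroup


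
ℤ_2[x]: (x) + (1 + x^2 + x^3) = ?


Add coefficients mod 2:
x^0: 0 + 1 = 1 (mod 2)
x^1: 1 + 0 = 1 (mod 2)
x^2: 0 + 1 = 1 (mod 2)
x^3: 0 + 1 = 1 (mod 2)
Result: 1 + x + x^2 + x^3

f + g = 1 + x + x^2 + x^3


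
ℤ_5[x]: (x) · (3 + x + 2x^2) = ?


Expand and collect like terms; reduce coefficients mod 5:
x^0: 0·3 = 0 ≡ 0 (mod 5)
x^1: 0·1 + 1·3 = 3 ≡ 3 (mod 5)
x^2: 0·2 + 1·1 = 1 ≡ 1 (mod 5)
x^3: 1·2 = 2 ≡ 2 (mod 5)
Result: 3x + x^2 + 2x^3

f · g = 3x + x^2 + 2x^3


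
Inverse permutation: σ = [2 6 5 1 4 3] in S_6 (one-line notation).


To find σ⁻¹, swap domain and range:
σ(1) = 2 → σ⁻¹(2) = 1
σ(2) = 6 → σ⁻¹(6) = 2
σ(3) = 5 → σ⁻¹(5) = 3
σ(4) = 1 → σ⁻¹(1) = 4
σ(5) = 4 → σ⁻¹(4) = 5
σ(6) = 3 → σ⁻¹(3) = 6

σ⁻¹ = [4 1 6 5 3 2]


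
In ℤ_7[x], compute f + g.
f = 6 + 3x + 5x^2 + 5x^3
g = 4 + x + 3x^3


Add coefficients mod 7:
x^0: 6 + 4 = 3 (mod 7)
x^1: 3 + 1 = 4 (mod 7)
x^2: 5 + 0 = 5 (mod 7)
x^3: 5 + 3 = 1 (mod 7)
Result: 3 + 4x + 5x^2 + x^3

f + g = 3 + 4x + 5x^2 + x^3


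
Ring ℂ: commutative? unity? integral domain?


ℂ is a field: commutative, has unity, every nonzero element is a unit (hence an integral domain)
Commutative: Yes
Integral domain: Yes
Has unity: Yes

ℂ: Commutative=Yes, Unity=Yes


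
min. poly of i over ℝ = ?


i satisfies x² + 1 = 0, irreducible over ℝ

Minimal polynomial: x² + 1


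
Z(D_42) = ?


Z(G) = {g ∈ G | gx = xg for all x ∈ G}
For even n, Z(D_n) = {e, r^(n/2)}: the 180° rotation r^21 commutes with every reflection and rotation

Z(D_42) = {e, r^21}


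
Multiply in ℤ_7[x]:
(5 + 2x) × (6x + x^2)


Expand and collect like terms; reduce coefficients mod 7:
x^0: 5·0 = 0 ≡ 0 (mod 7)
x^1: 5·6 + 2·0 = 30 ≡ 2 (mod 7)
x^2: 5·1 + 2·6 = 17 ≡ 3 (mod 7)
x^3: 2·1 = 2 ≡ 2 (mod 7)
Result: 2x + 3x^2 + 2x^3

f · g = 2x + 3x^2 + 2x^3


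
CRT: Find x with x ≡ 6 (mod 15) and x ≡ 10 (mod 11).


m₁ = 15, m₂ = 11, gcd = 1, so CRT applies. M = m₁·m₂ = 165
Let M₁ = M/m₁ = 11, M₂ = M/m₂ = 15
Find y₁ ≡ M₁⁻¹ (mod m₁): 11⁻¹ ≡ 11 (mod 15)
Find y₂ ≡ M₂⁻¹ (mod m₂): 15⁻¹ ≡ 3 (mod 11)
x = a₁·M₁·y₁ + a₂·M₂·y₂ = 6·11·11 + 10·15·3 = 1176
Reduce mod 165: x ≡ 21
Check: 21 mod 15 = 6 ✓, 21 mod 11 = 10 ✓

x ≡ 21 (mod 165)
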